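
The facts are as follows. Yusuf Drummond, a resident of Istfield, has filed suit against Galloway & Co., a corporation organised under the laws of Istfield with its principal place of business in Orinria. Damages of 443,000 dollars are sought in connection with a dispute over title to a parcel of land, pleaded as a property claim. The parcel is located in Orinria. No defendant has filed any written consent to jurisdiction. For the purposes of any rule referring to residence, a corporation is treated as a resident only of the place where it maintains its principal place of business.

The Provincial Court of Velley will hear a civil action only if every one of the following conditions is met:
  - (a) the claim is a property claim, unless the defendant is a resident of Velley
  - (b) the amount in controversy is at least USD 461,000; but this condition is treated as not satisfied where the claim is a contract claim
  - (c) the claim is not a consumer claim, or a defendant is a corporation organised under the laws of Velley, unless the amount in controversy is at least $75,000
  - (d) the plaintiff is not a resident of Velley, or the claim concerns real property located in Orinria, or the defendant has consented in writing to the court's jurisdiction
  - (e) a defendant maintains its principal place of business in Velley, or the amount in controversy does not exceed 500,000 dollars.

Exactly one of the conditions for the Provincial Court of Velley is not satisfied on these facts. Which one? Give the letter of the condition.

The Provincial Court of Velley:
  (a) The claim is a property claim. Condition met.
  (b) The amount in controversy is $443,000, below the USD 461,000 floor. Not satisfied.
  (c) The claim is a property claim, not a consumer claim, so one alternative holds. Met.
  (d) The plaintiff resides in Istfield, which is not Velley — that alternative is enough. Met.
  (e) The amount in controversy is 443,000 dollars, within the $500,000 ceiling, so one alternative holds. Satisfied.
Only condition (b) fails.

(b)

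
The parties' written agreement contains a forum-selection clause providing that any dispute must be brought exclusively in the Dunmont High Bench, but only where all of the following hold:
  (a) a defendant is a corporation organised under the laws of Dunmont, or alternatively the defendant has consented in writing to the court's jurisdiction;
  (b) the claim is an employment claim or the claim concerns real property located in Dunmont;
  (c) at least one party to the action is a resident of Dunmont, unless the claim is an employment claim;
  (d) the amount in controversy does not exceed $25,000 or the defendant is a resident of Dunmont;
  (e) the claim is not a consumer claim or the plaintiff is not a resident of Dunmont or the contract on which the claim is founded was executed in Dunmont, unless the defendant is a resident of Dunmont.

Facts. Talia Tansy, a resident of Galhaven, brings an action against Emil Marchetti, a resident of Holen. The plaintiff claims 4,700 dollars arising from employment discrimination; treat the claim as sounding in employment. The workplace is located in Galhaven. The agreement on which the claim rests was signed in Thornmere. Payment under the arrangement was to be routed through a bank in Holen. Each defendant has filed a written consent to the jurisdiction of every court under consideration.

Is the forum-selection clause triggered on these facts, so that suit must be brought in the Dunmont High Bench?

The Dunmont High Bench:
  (a) Every defendant has filed written consent, so this disjunct is met. Condition met.
  (b) The claim is an employment claim, so one alternative holds. Met.
  (c) No party resides in Dunmont. The proviso rescues it, though: the claim is an employment claim. Condition met.
  (d) The amount in controversy is 4,700 dollars, within the $25,000 ceiling, which satisfies one of the alternatives. Met.
  (e) The claim is an employment claim, not a consumer claim — that alternative is enough. Condition met.
  → Forum clause is triggered.

Yes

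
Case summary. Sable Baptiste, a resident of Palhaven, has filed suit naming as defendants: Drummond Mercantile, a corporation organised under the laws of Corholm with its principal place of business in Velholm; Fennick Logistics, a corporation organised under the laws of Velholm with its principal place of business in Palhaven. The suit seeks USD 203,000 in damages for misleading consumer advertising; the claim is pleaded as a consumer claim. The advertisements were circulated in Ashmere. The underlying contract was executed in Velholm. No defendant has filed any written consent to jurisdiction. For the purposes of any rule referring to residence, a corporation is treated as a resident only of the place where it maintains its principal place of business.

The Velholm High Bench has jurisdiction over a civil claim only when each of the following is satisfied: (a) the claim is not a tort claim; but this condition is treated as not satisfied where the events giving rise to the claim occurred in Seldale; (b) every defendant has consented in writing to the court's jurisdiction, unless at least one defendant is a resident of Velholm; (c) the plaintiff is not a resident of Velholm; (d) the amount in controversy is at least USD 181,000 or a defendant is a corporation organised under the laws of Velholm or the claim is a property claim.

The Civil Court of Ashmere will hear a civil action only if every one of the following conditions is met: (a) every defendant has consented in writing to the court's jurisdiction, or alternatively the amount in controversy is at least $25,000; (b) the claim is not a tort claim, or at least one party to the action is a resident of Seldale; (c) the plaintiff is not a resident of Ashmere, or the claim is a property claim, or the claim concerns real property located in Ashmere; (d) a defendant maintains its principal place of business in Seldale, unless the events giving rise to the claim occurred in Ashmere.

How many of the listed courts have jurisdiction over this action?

2

The Velholm High Bench:
  (a) The claim is a consumer claim, not a tort claim. The carve-out does not apply: the operative events occurred in Ashmere, not Seldale. Satisfied.
  (b) No such written consent has been filed. But Drummond Mercantile resides in Velholm, and the 'unless' clause therefore excuses the requirement. Condition met.
  (c) The plaintiff resides in Palhaven, which is not Velholm. Condition met.
  (d) The amount in controversy is $203,000, which meets the $181,000 floor, so this disjunct is met. Met.
  → All conditions met; jurisdiction exists.
The Civil Court of Ashmere:
  (a) The amount in controversy is $203,000, which meets the $25,000 floor — that alternative is enough. Met.
  (b) The claim is a consumer claim, not a tort claim, so this disjunct is met. Met.
  (c) The plaintiff resides in Palhaven, which is not Ashmere, so one alternative holds. Satisfied.
  (d) The corporate defendant(s) have their principal place of business in Palhaven, Velholm, not Seldale. The proviso rescues it, though: the operative events occurred in Ashmere. Condition met.
  → All conditions met; jurisdiction exists.
Courts with jurisdiction: the Velholm High Bench, the Civil Court of Ashmere — 2 in total.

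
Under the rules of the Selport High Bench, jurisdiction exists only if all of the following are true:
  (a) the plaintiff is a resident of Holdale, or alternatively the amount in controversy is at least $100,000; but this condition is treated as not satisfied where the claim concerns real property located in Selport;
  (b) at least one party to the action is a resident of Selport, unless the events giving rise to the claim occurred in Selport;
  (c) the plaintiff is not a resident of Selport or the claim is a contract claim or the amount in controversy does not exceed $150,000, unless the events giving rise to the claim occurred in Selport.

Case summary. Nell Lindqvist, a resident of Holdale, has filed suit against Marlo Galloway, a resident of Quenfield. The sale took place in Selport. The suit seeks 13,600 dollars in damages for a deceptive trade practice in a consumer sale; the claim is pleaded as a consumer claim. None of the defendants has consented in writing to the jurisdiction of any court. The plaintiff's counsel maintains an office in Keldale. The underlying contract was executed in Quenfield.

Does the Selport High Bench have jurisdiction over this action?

The Selport High Bench:
  (a) The plaintiff resides in Holdale — that alternative is enough. The carve-out does not apply: the claim does not concern real property. Met.
  (b) No party resides in Selport. But the operative events occurred in Selport, and the 'unless' clause therefore excuses the requirement. Satisfied.
  (c) The plaintiff resides in Holdale, which is not Selport, so one alternative holds. Met.
  → Every requirement is satisfied — jurisdiction.

Yes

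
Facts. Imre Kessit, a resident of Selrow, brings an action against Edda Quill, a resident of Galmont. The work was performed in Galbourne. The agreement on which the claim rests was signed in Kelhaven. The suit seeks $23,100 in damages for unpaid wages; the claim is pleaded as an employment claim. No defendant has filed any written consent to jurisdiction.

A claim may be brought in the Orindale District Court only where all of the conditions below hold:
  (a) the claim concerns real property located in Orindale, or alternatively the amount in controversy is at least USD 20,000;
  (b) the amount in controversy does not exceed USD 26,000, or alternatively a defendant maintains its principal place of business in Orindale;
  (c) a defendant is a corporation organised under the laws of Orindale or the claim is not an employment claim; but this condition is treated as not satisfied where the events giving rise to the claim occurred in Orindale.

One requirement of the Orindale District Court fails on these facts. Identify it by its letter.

The Orindale District Court:
  (a) The amount in controversy is 23,100 dollars, which meets the 20,000 dollars floor, which satisfies one of the alternatives. Met.
  (b) The amount in controversy is USD 23,100, within the 26,000 dollars ceiling, so this disjunct is met. Condition met.
  (c) No defendant is a corporation; the claim is an employment claim — none of the alternatives is met. Not met.
Only condition (c) fails.

(c)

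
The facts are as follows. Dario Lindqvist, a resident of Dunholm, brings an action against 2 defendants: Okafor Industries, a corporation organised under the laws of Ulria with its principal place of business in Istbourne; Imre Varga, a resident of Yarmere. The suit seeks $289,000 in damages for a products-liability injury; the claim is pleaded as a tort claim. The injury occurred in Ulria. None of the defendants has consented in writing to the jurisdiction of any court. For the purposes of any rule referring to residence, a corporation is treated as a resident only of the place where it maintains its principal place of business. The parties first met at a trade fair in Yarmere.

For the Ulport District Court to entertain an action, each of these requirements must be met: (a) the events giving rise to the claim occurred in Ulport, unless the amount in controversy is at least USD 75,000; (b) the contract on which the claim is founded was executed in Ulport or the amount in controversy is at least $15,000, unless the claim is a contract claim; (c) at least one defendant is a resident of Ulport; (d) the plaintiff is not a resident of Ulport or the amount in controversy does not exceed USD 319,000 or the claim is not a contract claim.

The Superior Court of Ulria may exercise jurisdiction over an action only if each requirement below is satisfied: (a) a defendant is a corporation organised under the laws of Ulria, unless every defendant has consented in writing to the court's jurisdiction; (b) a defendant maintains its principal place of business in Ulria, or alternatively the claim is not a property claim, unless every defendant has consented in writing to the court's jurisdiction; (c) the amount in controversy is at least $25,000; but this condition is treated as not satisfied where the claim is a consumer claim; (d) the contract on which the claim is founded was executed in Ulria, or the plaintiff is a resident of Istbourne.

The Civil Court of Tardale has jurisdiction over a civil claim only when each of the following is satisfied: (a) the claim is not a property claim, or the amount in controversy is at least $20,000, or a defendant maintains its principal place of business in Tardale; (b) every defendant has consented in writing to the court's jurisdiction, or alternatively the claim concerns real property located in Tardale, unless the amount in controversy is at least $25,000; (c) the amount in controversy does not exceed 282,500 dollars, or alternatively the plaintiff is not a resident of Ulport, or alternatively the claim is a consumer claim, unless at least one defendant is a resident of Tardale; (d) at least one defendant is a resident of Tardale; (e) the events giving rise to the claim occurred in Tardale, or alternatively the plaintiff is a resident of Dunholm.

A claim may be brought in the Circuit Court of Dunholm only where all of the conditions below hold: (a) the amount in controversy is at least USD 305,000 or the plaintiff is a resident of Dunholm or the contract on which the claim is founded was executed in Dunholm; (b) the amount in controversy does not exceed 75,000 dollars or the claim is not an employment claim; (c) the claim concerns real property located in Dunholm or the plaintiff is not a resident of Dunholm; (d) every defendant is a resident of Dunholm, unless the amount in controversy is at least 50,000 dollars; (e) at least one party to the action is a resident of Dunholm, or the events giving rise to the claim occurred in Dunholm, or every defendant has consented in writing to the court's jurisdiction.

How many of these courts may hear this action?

0

The Ulport District Court:
  (a) The operative events occurred in Ulria, not Ulport. The proviso rescues it, though: the amount in controversy is USD 289,000, which meets the USD 75,000 floor. Condition met.
  (b) The amount in controversy is $289,000, which meets the $15,000 floor, so one alternative holds. Condition met.
  (c) No defendant resides in Ulport (they reside in Istbourne, Yarmere). Condition not met.
  (d) The plaintiff resides in Dunholm, which is not Ulport, so this disjunct is met. Satisfied.
  → Not every requirement is met — no jurisdiction.
The Superior Court of Ulria:
  (a) Okafor Industries is organised under the laws of Ulria. Satisfied.
  (b) The claim is a tort claim, not a property claim, which satisfies one of the alternatives. Satisfied.
  (c) The amount in controversy is $289,000, which meets the 25,000 dollars floor. The carve-out does not apply: the claim is a tort claim, not a consumer claim. Condition met.
  (d) No contract (and hence no place of execution) is alleged; the plaintiff resides in Dunholm, not Istbourne — no alternative holds. Not satisfied.
  → No jurisdiction.
The Civil Court of Tardale:
  (a) The claim is a tort claim, not a property claim, which satisfies one of the alternatives. Met.
  (b) No such written consent has been filed; the claim does not concern real property — none of the alternatives is met. But the amount in controversy is USD 289,000, which meets the $25,000 floor, and the 'unless' clause therefore excuses the requirement. Satisfied.
  (c) The plaintiff resides in Dunholm, which is not Ulport, so this disjunct is met. Met.
  (d) No defendant resides in Tardale (they reside in Istbourne, Yarmere). Condition not met.
  (e) The plaintiff resides in Dunholm, so one alternative holds. Satisfied.
  → Not every requirement is met — no jurisdiction.
The Circuit Court of Dunholm:
  (a) The plaintiff resides in Dunholm, which satisfies one of the alternatives. Met.
  (b) The claim is a tort claim, not an employment claim, so this disjunct is met. Satisfied.
  (c) The claim does not concern real property; the plaintiff resides in Dunholm — none of the alternatives is met. Condition not met.
  (d) The defendants reside as follows — Okafor Industries in Istbourne, Imre Varga in Yarmere — not all in Dunholm. The proviso rescues it, though: the amount in controversy is $289,000, which meets the 50,000 dollars floor. Satisfied.
  (e) Dario Lindqvist resides in Dunholm, so one alternative holds. Met.
  → Not every requirement is met — no jurisdiction.
No court satisfies all of its conditions.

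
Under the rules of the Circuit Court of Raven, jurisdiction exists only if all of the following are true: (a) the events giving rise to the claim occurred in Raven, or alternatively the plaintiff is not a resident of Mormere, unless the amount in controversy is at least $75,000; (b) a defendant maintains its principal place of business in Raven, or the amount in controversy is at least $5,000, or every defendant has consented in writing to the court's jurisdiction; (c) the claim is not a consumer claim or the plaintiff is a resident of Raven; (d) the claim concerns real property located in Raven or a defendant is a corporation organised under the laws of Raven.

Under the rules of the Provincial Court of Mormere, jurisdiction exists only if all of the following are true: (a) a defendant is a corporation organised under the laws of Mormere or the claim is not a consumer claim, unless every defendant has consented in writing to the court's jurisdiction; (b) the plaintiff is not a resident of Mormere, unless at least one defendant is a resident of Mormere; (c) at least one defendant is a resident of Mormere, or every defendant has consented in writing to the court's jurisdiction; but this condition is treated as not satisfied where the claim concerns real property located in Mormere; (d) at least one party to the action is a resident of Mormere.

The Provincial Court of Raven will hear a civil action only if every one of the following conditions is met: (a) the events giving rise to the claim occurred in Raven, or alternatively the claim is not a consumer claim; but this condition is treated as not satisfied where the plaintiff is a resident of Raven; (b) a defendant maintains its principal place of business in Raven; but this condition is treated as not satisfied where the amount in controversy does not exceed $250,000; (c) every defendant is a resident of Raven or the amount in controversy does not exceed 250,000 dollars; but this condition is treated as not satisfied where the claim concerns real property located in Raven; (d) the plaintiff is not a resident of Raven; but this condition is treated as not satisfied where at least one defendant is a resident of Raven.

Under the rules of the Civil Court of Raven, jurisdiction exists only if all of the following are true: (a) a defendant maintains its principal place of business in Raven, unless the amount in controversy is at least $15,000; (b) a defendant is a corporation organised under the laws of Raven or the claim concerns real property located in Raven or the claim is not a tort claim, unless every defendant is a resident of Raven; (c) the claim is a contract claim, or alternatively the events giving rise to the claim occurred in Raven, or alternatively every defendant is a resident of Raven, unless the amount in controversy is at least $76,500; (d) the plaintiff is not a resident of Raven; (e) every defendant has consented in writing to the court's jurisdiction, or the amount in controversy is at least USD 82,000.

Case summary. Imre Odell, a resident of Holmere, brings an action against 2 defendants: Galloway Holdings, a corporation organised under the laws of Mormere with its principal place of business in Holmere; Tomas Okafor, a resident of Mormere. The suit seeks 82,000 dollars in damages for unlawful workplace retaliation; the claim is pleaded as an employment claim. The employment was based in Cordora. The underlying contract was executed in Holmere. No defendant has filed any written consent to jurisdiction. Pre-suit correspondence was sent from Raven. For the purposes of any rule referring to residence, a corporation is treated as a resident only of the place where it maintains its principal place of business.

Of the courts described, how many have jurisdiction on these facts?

The Circuit Court of Raven:
  (a) The plaintiff resides in Holmere, which is not Mormere, so this disjunct is met. Condition met.
  (b) The amount in controversy is USD 82,000, which meets the 5,000 dollars floor, which satisfies one of the alternatives. Condition met.
  (c) The claim is an employment claim, not a consumer claim, so one alternative holds. Condition met.
  (d) The claim does not concern real property; the corporate defendant(s) are organised in Mormere, not Raven — every alternative fails. Not met.
  → No jurisdiction.
The Provincial Court of Mormere:
  (a) Galloway Holdings is organised under the laws of Mormere, which satisfies one of the alternatives. Satisfied.
  (b) The plaintiff resides in Holmere, which is not Mormere. Met.
  (c) Tomas Okafor resides in Mormere, so this disjunct is met. The exception is not triggered, since the claim does not concern real property. Satisfied.
  (d) Tomas Okafor resides in Mormere. Condition met.
  → The court has jurisdiction.
The Provincial Court of Raven:
  (a) The claim is an employment claim, not a consumer claim, which satisfies one of the alternatives. The exception is not triggered, since the plaintiff resides in Holmere, not Raven. Condition met.
  (b) The corporate defendant(s) have their principal place of business in Holmere, not Raven. Not satisfied.
  (c) The amount in controversy is $82,000, within the 250,000 dollars ceiling — that alternative is enough. And the carve-out is inapplicable — the claim does not concern real property. Satisfied.
  (d) The plaintiff resides in Holmere, which is not Raven. The exception is not triggered, since no defendant resides in Raven (they reside in Holmere, Mormere). Met.
  → No jurisdiction.
The Civil Court of Raven:
  (a) The corporate defendant(s) have their principal place of business in Holmere, not Raven. The proviso rescues it, though: the amount in controversy is $82,000, which meets the USD 15,000 floor. Condition met.
  (b) The claim is an employment claim, not a tort claim, so one alternative holds. Condition met.
  (c) The claim is an employment claim, not a contract claim; the operative events occurred in Cordora, not Raven; the defendants reside as follows — Galloway Holdings in Holmere, Tomas Okafor in Mormere — not all in Raven — every alternative fails. However, the amount in controversy is USD 82,000, which meets the USD 76,500 floor, so the 'unless' proviso supplies this condition. Satisfied.
  (d) The plaintiff resides in Holmere, which is not Raven. Satisfied.
  (e) The amount in controversy is $82,000, which meets the USD 82,000 floor, which satisfies one of the alternatives. Met.
  → All conditions met; jurisdiction exists.
Courts with jurisdiction: the Provincial Court of Mormere, the Civil Court of Raven — 2 in total.

2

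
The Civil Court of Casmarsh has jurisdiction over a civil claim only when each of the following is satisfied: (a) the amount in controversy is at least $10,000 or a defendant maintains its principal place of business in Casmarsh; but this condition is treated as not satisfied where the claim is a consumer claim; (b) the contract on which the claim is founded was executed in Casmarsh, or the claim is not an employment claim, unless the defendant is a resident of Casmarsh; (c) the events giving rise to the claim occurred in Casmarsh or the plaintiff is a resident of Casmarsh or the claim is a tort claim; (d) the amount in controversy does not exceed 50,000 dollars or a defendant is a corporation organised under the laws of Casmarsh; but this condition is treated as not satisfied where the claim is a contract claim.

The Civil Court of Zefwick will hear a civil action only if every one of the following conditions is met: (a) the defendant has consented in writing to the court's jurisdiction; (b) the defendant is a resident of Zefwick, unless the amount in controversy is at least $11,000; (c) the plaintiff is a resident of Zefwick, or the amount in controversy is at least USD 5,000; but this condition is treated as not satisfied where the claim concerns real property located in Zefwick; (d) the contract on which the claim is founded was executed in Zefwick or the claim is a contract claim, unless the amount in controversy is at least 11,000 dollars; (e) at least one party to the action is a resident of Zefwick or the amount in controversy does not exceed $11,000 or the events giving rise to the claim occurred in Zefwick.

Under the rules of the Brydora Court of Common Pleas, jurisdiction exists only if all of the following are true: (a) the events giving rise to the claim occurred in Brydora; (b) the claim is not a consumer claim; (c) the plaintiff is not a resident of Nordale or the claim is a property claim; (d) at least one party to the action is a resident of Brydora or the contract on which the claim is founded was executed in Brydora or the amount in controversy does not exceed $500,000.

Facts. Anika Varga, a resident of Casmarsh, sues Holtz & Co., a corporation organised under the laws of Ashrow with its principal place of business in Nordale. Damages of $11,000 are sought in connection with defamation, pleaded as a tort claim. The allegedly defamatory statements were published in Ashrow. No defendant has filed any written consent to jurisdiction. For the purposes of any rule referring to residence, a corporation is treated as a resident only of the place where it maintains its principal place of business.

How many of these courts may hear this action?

The Civil Court of Casmarsh:
  (a) The amount in controversy is $11,000, which meets the 10,000 dollars floor, which satisfies one of the alternatives. The carve-out does not apply: the claim is a tort claim, not a consumer claim. Met.
  (b) The claim is a tort claim, not an employment claim, which satisfies one of the alternatives. Satisfied.
  (c) The plaintiff resides in Casmarsh, so this disjunct is met. Condition met.
  (d) The amount in controversy is USD 11,000, within the 50,000 dollars ceiling, which satisfies one of the alternatives. And the carve-out is inapplicable — the claim is a tort claim, not a contract claim. Met.
  → The court has jurisdiction.
The Civil Court of Zefwick:
  (a) No such written consent has been filed. Fails.
  (b) The defendant resides in Nordale, not Zefwick. However, the amount in controversy is USD 11,000, which meets the 11,000 dollars floor, so the 'unless' proviso supplies this condition. Met.
  (c) The amount in controversy is $11,000, which meets the 5,000 dollars floor — that alternative is enough. The exception is not triggered, since the claim does not concern real property. Satisfied.
  (d) No contract (and hence no place of execution) is alleged; the claim is a tort claim, not a contract claim — every alternative fails. The proviso rescues it, though: the amount in controversy is USD 11,000, which meets the $11,000 floor. Satisfied.
  (e) The amount in controversy is USD 11,000, within the 11,000 dollars ceiling — that alternative is enough. Condition met.
  → At least one condition fails; no jurisdiction.
The Brydora Court of Common Pleas:
  (a) The operative events occurred in Ashrow, not Brydora. Condition not met.
  (b) The claim is a tort claim, not a consumer claim. Condition met.
  (c) The plaintiff resides in Casmarsh, which is not Nordale — that alternative is enough. Condition met.
  (d) The amount in controversy is $11,000, within the $500,000 ceiling — that alternative is enough. Met.
  → No jurisdiction.
Courts with jurisdiction: the Civil Court of Casmarsh — 1 in total.

1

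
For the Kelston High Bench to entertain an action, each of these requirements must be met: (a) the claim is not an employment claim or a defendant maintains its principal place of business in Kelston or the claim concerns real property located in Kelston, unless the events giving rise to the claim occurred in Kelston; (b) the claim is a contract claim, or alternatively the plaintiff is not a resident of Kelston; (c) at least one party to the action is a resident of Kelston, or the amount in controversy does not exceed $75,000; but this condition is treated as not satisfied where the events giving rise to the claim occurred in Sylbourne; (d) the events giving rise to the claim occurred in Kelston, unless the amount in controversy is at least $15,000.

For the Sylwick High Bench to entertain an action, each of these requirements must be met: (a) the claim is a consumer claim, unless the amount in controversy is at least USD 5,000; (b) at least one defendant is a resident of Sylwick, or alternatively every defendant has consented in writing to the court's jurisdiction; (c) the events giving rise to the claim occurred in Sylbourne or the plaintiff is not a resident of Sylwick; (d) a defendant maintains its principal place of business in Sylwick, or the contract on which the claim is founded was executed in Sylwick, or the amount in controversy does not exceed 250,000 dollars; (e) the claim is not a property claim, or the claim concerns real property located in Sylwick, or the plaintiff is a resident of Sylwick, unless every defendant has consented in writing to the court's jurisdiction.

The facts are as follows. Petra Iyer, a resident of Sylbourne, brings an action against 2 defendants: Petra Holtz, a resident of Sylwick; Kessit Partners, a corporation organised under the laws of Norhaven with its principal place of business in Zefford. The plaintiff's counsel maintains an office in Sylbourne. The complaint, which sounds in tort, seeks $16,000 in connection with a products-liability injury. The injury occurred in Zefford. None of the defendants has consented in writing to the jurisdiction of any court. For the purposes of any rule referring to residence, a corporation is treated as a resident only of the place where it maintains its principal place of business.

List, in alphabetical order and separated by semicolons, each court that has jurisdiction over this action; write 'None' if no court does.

The Kelston High Bench:
  (a) The claim is a tort claim, not an employment claim, so this disjunct is met. Met.
  (b) The plaintiff resides in Sylbourne, which is not Kelston, so this disjunct is met. Condition met.
  (c) The amount in controversy is USD 16,000, within the $75,000 ceiling, which satisfies one of the alternatives. And the carve-out is inapplicable — the operative events occurred in Zefford, not Sylbourne. Met.
  (d) The operative events occurred in Zefford, not Kelston. However, the amount in controversy is USD 16,000, which meets the $15,000 floor, so the 'unless' proviso supplies this condition. Satisfied.
  → Every requirement is satisfied — jurisdiction.
The Sylwick High Bench:
  (a) The claim is a tort claim, not a consumer claim. But the amount in controversy is 16,000 dollars, which meets the 5,000 dollars floor, and the 'unless' clause therefore excuses the requirement. Condition met.
  (b) Petra Holtz resides in Sylwick — that alternative is enough. Condition met.
  (c) The plaintiff resides in Sylbourne, which is not Sylwick, which satisfies one of the alternatives. Satisfied.
  (d) The amount in controversy is $16,000, within the 250,000 dollars ceiling, so this disjunct is met. Met.
  (e) The claim is a tort claim, not a property claim, so this disjunct is met. Satisfied.
  → All conditions met; jurisdiction exists.

the Kelston High Bench; the Sylwick High Bench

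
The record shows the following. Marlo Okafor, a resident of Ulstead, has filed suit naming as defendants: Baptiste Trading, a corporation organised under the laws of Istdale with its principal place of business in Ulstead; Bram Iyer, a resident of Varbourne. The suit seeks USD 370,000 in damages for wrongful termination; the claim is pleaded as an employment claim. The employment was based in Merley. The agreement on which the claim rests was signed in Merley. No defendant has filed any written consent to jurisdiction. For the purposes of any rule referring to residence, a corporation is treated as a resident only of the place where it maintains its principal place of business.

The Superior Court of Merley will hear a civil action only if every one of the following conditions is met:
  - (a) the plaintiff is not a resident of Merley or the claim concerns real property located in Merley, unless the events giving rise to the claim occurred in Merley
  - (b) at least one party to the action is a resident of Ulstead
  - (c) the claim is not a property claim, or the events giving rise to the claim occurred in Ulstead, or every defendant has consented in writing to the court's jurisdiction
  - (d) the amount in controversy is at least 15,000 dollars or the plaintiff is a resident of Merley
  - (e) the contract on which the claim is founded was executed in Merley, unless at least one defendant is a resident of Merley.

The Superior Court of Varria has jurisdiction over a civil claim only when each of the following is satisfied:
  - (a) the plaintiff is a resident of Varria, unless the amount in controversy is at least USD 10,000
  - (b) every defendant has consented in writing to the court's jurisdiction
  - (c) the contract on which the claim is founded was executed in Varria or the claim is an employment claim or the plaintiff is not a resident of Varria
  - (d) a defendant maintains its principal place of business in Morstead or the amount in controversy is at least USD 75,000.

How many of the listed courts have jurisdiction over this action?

The Superior Court of Merley:
  (a) The plaintiff resides in Ulstead, which is not Merley — that alternative is enough. Condition met.
  (b) Marlo Okafor resides in Ulstead. Met.
  (c) The claim is an employment claim, not a property claim, so this disjunct is met. Met.
  (d) The amount in controversy is 370,000 dollars, which meets the USD 15,000 floor, which satisfies one of the alternatives. Condition met.
  (e) The contract was executed in Merley. Satisfied.
  → Every requirement is satisfied — jurisdiction.
The Superior Court of Varria:
  (a) The plaintiff resides in Ulstead, not Varria. The proviso rescues it, though: the amount in controversy is 370,000 dollars, which meets the 10,000 dollars floor. Met.
  (b) No such written consent has been filed. Condition not met.
  (c) The claim is an employment claim, so one alternative holds. Condition met.
  (d) The amount in controversy is 370,000 dollars, which meets the 75,000 dollars floor — that alternative is enough. Condition met.
  → At least one condition fails; no jurisdiction.
Courts with jurisdiction: the Superior Court of Merley — 1 in total.

1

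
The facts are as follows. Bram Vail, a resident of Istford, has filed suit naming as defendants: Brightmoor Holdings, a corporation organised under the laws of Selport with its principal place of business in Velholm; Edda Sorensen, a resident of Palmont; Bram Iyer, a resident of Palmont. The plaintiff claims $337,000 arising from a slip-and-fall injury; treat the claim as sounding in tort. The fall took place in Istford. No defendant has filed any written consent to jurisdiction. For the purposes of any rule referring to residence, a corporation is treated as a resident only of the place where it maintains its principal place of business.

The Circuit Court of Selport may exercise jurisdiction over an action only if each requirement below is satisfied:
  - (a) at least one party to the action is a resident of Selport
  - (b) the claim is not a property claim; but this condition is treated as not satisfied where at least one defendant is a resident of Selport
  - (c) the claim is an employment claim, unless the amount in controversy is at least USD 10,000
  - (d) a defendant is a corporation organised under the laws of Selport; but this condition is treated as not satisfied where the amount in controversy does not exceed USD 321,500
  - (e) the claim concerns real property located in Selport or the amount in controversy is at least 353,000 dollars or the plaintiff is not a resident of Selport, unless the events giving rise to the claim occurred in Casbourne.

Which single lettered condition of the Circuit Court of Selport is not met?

(a)

The Circuit Court of Selport:
  (a) No party resides in Selport. Fails.
  (b) The claim is a tort claim, not a property claim. The exception is not triggered, since no defendant resides in Selport (they reside in Velholm, Palmont, Palmont). Met.
  (c) The claim is a tort claim, not an employment claim. The proviso rescues it, though: the amount in controversy is USD 337,000, which meets the $10,000 floor. Condition met.
  (d) Brightmoor Holdings is organised under the laws of Selport. And the carve-out is inapplicable — the amount in controversy is 337,000 dollars, above the 321,500 dollars ceiling. Condition met.
  (e) The plaintiff resides in Istford, which is not Selport — that alternative is enough. Met.
Only condition (a) fails.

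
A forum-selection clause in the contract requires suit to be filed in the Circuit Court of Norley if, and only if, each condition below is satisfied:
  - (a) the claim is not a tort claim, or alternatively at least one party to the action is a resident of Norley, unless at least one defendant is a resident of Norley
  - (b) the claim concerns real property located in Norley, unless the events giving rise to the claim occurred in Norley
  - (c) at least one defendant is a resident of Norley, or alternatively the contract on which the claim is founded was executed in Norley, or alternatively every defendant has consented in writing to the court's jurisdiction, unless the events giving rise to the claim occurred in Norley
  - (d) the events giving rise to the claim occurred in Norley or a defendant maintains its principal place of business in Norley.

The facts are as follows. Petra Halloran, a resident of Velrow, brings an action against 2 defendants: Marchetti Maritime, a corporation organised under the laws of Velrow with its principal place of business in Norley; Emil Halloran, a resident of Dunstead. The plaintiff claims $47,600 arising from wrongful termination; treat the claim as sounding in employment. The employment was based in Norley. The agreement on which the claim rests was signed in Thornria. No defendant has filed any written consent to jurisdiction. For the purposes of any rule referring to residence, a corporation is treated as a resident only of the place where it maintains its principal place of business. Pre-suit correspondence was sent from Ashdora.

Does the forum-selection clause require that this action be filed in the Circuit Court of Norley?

The Circuit Court of Norley:
  (a) The claim is an employment claim, not a tort claim, which satisfies one of the alternatives. Met.
  (b) The claim does not concern real property. But the operative events occurred in Norley, and the 'unless' clause therefore excuses the requirement. Condition met.
  (c) Marchetti Maritime resides in Norley, which satisfies one of the alternatives. Satisfied.
  (d) The operative events occurred in Norley — that alternative is enough. Condition met.
  → The clause applies.

Yes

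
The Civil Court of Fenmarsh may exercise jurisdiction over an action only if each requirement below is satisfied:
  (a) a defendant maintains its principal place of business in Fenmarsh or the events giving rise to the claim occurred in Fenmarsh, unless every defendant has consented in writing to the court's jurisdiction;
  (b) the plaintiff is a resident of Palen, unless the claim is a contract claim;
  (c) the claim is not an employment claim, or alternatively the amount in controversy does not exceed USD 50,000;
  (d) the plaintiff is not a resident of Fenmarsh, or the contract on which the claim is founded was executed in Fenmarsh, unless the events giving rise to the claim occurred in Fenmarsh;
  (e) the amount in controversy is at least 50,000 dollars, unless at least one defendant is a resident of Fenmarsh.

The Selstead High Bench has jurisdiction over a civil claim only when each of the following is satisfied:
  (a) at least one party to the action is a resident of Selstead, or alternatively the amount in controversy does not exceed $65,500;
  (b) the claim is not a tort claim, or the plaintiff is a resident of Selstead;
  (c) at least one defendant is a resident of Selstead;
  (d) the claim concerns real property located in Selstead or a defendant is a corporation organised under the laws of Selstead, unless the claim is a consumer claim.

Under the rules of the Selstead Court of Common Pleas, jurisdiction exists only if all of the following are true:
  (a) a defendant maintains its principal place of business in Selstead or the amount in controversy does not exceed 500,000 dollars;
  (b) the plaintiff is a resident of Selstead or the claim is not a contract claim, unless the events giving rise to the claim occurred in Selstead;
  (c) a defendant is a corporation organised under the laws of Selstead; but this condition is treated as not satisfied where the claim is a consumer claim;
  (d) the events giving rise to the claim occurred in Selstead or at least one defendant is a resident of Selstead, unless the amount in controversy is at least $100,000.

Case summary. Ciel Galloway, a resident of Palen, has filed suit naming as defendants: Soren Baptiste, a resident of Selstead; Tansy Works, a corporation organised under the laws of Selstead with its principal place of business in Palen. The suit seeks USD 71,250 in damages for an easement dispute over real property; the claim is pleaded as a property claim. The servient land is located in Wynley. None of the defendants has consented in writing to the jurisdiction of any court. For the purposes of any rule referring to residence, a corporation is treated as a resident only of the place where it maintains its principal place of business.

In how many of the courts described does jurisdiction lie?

The Civil Court of Fenmarsh:
  (a) The corporate defendant(s) have their principal place of business in Palen, not Fenmarsh; the operative events occurred in Wynley, not Fenmarsh — every alternative fails. The proviso offers no rescue either, since no such written consent has been filed. Not satisfied.
  (b) The plaintiff resides in Palen. Satisfied.
  (c) The claim is a property claim, not an employment claim, so one alternative holds. Condition met.
  (d) The plaintiff resides in Palen, which is not Fenmarsh, so this disjunct is met. Condition met.
  (e) The amount in controversy is $71,250, which meets the $50,000 floor. Met.
  → At least one condition fails; no jurisdiction.
The Selstead High Bench:
  (a) Soren Baptiste resides in Selstead — that alternative is enough. Condition met.
  (b) The claim is a property claim, not a tort claim — that alternative is enough. Condition met.
  (c) Soren Baptiste resides in Selstead. Condition met.
  (d) Tansy Works is organised under the laws of Selstead, which satisfies one of the alternatives. Condition met.
  → Every requirement is satisfied — jurisdiction.
The Selstead Court of Common Pleas:
  (a) The amount in controversy is $71,250, within the USD 500,000 ceiling — that alternative is enough. Met.
  (b) The claim is a property claim, not a contract claim — that alternative is enough. Met.
  (c) Tansy Works is organised under the laws of Selstead. And the carve-out is inapplicable — the claim is a property claim, not a consumer claim. Condition met.
  (d) Soren Baptiste resides in Selstead — that alternative is enough. Met.
  → Every requirement is satisfied — jurisdiction.
Courts with jurisdiction: the Selstead High Bench, the Selstead Court of Common Pleas — 2 in total.

2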